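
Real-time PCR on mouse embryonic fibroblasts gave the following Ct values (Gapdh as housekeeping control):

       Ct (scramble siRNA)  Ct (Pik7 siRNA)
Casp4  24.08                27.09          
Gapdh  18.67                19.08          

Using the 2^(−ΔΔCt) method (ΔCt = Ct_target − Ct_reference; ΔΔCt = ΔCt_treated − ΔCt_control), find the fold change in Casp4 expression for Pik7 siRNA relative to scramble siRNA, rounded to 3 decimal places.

0.165

ΔCt(scramble siRNA) = 24.080 − 18.670 = 5.410
ΔCt(Pik7 siRNA) = 27.090 − 19.080 = 8.010
ΔΔCt = 8.010 − 5.410 = 2.600
Fold change = 2^(−2.600) = 0.1649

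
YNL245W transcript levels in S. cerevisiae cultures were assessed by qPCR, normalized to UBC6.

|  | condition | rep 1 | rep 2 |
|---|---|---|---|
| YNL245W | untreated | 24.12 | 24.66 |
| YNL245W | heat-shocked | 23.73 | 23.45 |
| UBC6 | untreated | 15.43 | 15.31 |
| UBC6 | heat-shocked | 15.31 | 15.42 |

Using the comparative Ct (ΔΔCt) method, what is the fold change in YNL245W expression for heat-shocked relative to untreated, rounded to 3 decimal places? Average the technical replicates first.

1.735

Mean Ct: YNL245W untreated 24.390; YNL245W heat-shocked 23.590; UBC6 untreated 15.370; UBC6 heat-shocked 15.365
ΔCt(untreated) = 24.390 − 15.370 = 9.020
ΔCt(heat-shocked) = 23.590 − 15.365 = 8.225
ΔΔCt = 8.225 − 9.020 = -0.795
Fold change = 2^(−(-0.795)) = 2^0.795 = 1.7351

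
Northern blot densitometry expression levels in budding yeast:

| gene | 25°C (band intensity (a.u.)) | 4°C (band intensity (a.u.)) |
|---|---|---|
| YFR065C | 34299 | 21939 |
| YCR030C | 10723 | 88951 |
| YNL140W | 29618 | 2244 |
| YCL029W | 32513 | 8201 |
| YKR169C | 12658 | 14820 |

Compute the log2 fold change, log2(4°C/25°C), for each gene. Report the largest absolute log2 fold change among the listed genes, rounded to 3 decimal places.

3.722

log2(21939/34299) = -0.645  (YFR065C)
log2(88951/10723) = 3.052  (YCR030C)
log2(2244/29618) = -3.722  (YNL140W)
log2(8201/32513) = -1.987  (YCL029W)
log2(14820/12658) = 0.227  (YKR169C)
The largest magnitude belongs to YNL140W.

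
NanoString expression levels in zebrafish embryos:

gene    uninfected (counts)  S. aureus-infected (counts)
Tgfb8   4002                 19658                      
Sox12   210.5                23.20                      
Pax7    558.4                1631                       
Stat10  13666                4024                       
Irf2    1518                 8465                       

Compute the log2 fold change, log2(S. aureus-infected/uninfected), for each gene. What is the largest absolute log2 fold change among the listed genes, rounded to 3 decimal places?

log2(19658/4002) = 2.296  (Tgfb8)
log2(23.20/210.5) = -3.182  (Sox12)
log2(1631/558.4) = 1.546  (Pax7)
log2(4024/13666) = -1.764  (Stat10)
log2(8465/1518) = 2.479  (Irf2)
The largest magnitude belongs to Sox12.

3.182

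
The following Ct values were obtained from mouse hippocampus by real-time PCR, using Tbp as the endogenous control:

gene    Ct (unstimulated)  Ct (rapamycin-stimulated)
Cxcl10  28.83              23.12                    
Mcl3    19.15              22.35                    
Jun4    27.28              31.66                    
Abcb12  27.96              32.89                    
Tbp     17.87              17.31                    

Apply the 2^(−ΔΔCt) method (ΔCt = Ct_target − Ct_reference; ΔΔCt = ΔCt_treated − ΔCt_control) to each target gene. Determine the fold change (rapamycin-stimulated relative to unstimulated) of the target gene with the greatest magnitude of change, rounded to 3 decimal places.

0.022

Cxcl10: ΔΔCt = (23.12−17.31) − (28.83−17.87) = 5.81 − 10.96 = -5.15; fold change = 2^5.15 = 35.506
Mcl3: ΔΔCt = (22.35−17.31) − (19.15−17.87) = 5.04 − 1.28 = 3.76; fold change = 2^-3.76 = 0.074
Jun4: ΔΔCt = (31.66−17.31) − (27.28−17.87) = 14.35 − 9.41 = 4.94; fold change = 2^-4.94 = 0.033
Abcb12: ΔΔCt = (32.89−17.31) − (27.96−17.87) = 15.58 − 10.09 = 5.49; fold change = 2^-5.49 = 0.022
Abcb12 has the largest |ΔΔCt| = 5.49.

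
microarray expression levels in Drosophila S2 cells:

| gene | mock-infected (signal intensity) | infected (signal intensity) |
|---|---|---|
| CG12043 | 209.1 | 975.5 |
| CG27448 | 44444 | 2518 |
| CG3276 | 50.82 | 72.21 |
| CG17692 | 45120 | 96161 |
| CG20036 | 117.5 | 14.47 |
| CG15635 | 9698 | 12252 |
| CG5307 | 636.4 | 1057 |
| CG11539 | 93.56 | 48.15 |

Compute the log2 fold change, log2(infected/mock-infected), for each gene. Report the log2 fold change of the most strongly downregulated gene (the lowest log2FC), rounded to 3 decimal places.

-4.142

log2(975.5/209.1) = 2.222  (CG12043)
log2(2518/44444) = -4.142  (CG27448)
log2(72.21/50.82) = 0.507  (CG3276)
log2(96161/45120) = 1.092  (CG17692)
log2(14.47/117.5) = -3.022  (CG20036)
log2(12252/9698) = 0.337  (CG15635)
log2(1057/636.4) = 0.732  (CG5307)
log2(48.15/93.56) = -0.958  (CG11539)
CG27448 is most strongly downregulated.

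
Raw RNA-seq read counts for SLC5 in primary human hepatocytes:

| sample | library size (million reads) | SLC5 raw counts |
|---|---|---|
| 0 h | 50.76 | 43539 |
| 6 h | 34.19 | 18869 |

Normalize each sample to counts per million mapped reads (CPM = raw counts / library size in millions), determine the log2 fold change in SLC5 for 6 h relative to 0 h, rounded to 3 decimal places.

CPM(0 h) = 43539 / 50.76 = 857.7423
CPM(6 h) = 18869 / 34.19 = 551.8865
Fold change = 551.8865 / 857.7423 = 0.64342
log2(0.64342) = -0.6362

-0.636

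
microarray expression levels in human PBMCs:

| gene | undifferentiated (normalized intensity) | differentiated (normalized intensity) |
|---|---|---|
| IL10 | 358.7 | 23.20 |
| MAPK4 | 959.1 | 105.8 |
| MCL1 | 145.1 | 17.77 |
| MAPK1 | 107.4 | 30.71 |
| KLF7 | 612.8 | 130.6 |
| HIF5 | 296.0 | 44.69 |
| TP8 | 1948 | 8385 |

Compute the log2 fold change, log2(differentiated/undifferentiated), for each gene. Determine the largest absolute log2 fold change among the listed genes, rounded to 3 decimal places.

3.951

log2(23.20/358.7) = -3.951  (IL10)
log2(105.8/959.1) = -3.180  (MAPK4)
log2(17.77/145.1) = -3.030  (MCL1)
log2(30.71/107.4) = -1.806  (MAPK1)
log2(130.6/612.8) = -2.230  (KLF7)
log2(44.69/296.0) = -2.728  (HIF5)
log2(8385/1948) = 2.106  (TP8)
The largest magnitude belongs to IL10.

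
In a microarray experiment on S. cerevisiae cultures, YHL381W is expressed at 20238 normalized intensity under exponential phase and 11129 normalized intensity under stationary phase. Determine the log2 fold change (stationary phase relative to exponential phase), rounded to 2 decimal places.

-0.86

Fold change = 11129 / 20238 = 0.5499
log2(0.5499) = -0.863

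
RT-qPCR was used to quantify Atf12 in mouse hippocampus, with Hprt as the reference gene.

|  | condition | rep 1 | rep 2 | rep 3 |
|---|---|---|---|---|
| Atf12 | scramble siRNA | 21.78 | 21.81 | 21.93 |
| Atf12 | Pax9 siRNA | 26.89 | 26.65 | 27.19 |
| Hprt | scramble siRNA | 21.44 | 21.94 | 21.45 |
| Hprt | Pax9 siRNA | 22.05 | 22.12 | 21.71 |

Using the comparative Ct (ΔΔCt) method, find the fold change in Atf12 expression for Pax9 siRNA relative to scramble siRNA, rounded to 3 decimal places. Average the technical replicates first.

Mean Ct: Atf12 scramble siRNA 21.840; Atf12 Pax9 siRNA 26.910; Hprt scramble siRNA 21.610; Hprt Pax9 siRNA 21.960
ΔCt(scramble siRNA) = 21.840 − 21.610 = 0.230
ΔCt(Pax9 siRNA) = 26.910 − 21.960 = 4.950
ΔΔCt = 4.950 − 0.230 = 4.720
Fold change = 2^(−4.720) = 0.0379

0.038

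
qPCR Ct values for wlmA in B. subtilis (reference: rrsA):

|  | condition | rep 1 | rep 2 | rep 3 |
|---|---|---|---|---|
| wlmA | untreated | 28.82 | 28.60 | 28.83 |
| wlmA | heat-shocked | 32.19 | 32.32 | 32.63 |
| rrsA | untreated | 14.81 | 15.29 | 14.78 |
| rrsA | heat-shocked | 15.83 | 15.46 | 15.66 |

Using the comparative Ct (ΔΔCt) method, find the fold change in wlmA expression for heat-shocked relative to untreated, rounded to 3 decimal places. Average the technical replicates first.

Mean Ct: wlmA untreated 28.750; wlmA heat-shocked 32.380; rrsA untreated 14.960; rrsA heat-shocked 15.650
ΔCt(untreated) = 28.750 − 14.960 = 13.790
ΔCt(heat-shocked) = 32.380 − 15.650 = 16.730
ΔΔCt = 16.730 − 13.790 = 2.940
Fold change = 2^(−2.940) = 0.1303

0.130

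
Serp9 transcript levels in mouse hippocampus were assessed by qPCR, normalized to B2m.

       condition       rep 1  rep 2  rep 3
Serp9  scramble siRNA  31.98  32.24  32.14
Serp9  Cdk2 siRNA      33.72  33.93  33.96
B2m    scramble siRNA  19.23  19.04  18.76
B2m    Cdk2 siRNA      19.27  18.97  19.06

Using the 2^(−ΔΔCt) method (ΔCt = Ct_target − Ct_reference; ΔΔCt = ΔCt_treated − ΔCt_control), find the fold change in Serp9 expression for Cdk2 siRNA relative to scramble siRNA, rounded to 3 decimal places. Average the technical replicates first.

0.316

Mean Ct: Serp9 scramble siRNA 32.120; Serp9 Cdk2 siRNA 33.870; B2m scramble siRNA 19.010; B2m Cdk2 siRNA 19.100
ΔCt(scramble siRNA) = 32.120 − 19.010 = 13.110
ΔCt(Cdk2 siRNA) = 33.870 − 19.100 = 14.770
ΔΔCt = 14.770 − 13.110 = 1.660
Fold change = 2^(−1.660) = 0.3164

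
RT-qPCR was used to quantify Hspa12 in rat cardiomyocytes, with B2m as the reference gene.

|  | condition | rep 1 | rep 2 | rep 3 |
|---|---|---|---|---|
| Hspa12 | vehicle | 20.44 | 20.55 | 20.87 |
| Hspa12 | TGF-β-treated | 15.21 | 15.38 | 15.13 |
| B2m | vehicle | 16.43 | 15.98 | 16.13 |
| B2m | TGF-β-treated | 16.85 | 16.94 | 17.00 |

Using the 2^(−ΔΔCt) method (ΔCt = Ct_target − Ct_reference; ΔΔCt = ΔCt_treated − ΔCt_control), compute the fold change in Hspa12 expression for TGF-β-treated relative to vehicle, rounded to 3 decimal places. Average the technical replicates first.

70.035

Mean Ct: Hspa12 vehicle 20.620; Hspa12 TGF-β-treated 15.240; B2m vehicle 16.180; B2m TGF-β-treated 16.930
ΔCt(vehicle) = 20.620 − 16.180 = 4.440
ΔCt(TGF-β-treated) = 15.240 − 16.930 = -1.690
ΔΔCt = -1.690 − 4.440 = -6.130
Fold change = 2^(−(-6.130)) = 2^6.130 = 70.0348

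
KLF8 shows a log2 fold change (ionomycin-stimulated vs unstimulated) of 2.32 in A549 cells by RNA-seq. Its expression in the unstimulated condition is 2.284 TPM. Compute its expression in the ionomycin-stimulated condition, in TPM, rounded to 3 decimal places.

Fold change = 2^(2.32) = 4.9933
ionomycin-stimulated expression = 2.284 × 4.9933 = 11.405

11.405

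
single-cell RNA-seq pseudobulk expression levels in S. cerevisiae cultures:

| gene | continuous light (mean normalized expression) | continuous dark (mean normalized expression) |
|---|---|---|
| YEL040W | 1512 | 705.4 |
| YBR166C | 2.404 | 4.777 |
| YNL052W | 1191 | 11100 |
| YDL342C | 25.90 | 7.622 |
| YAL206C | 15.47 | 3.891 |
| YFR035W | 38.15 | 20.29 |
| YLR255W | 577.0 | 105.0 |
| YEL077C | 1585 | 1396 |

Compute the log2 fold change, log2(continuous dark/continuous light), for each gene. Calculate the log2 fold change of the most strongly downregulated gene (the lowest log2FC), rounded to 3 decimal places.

log2(705.4/1512) = -1.100  (YEL040W)
log2(4.777/2.404) = 0.991  (YBR166C)
log2(11100/1191) = 3.220  (YNL052W)
log2(7.622/25.90) = -1.765  (YDL342C)
log2(3.891/15.47) = -1.991  (YAL206C)
log2(20.29/38.15) = -0.911  (YFR035W)
log2(105.0/577.0) = -2.458  (YLR255W)
log2(1396/1585) = -0.183  (YEL077C)
YLR255W is most strongly downregulated.

-2.458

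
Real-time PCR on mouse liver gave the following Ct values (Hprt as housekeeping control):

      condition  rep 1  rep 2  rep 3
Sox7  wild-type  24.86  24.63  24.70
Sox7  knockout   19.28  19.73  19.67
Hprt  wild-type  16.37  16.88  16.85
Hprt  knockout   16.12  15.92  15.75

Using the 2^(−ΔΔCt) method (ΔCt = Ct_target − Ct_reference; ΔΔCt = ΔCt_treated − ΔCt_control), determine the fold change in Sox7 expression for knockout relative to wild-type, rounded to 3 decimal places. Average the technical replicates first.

21.112

Mean Ct: Sox7 wild-type 24.730; Sox7 knockout 19.560; Hprt wild-type 16.700; Hprt knockout 15.930
ΔCt(wild-type) = 24.730 − 16.700 = 8.030
ΔCt(knockout) = 19.560 − 15.930 = 3.630
ΔΔCt = 3.630 − 8.030 = -4.400
Fold change = 2^(−(-4.400)) = 2^4.400 = 21.1121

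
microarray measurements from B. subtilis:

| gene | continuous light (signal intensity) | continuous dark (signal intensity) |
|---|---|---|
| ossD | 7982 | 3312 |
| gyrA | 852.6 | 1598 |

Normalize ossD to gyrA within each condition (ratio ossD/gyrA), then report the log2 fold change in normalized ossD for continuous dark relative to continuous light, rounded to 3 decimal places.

ossD/gyrA (continuous light) = 7982 / 852.6 = 9.362
ossD/gyrA (continuous dark) = 3312 / 1598 = 2.0726
Fold change = 2.0726 / 9.362 = 0.2214
log2(0.2214) = -2.1754

-2.175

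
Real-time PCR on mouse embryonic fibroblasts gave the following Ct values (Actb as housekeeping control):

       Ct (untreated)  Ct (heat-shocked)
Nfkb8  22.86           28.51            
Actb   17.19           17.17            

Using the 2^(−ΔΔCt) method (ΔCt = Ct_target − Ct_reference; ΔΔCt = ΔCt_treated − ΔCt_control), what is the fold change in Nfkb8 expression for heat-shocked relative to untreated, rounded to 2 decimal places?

ΔCt(untreated) = 22.860 − 17.190 = 5.670
ΔCt(heat-shocked) = 28.510 − 17.170 = 11.340
ΔΔCt = 11.340 − 5.670 = 5.670
Fold change = 2^(−5.670) = 0.020

0.02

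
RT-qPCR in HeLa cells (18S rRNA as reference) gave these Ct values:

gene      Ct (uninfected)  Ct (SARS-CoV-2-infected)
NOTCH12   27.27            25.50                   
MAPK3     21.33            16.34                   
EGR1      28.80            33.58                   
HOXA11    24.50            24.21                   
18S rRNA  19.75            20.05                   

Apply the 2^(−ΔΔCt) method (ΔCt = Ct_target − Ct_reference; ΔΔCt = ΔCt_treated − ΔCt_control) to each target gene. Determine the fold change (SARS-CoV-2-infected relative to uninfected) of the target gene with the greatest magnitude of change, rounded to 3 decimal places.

39.124

NOTCH12: ΔΔCt = (25.50−20.05) − (27.27−19.75) = 5.45 − 7.52 = -2.07; fold change = 2^2.07 = 4.199
MAPK3: ΔΔCt = (16.34−20.05) − (21.33−19.75) = -3.71 − 1.58 = -5.29; fold change = 2^5.29 = 39.124
EGR1: ΔΔCt = (33.58−20.05) − (28.80−19.75) = 13.53 − 9.05 = 4.48; fold change = 2^-4.48 = 0.045
HOXA11: ΔΔCt = (24.21−20.05) − (24.50−19.75) = 4.16 − 4.75 = -0.59; fold change = 2^0.59 = 1.505
MAPK3 has the largest |ΔΔCt| = 5.29.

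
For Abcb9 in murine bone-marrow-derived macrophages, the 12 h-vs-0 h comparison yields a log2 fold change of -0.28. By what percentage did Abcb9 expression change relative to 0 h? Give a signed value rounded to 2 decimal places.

-17.64%

Fold change = 2^(-0.28) = 0.8236
Percent change = (FC − 1) × 100% = (0.8236 − 1) × 100 = -17.64%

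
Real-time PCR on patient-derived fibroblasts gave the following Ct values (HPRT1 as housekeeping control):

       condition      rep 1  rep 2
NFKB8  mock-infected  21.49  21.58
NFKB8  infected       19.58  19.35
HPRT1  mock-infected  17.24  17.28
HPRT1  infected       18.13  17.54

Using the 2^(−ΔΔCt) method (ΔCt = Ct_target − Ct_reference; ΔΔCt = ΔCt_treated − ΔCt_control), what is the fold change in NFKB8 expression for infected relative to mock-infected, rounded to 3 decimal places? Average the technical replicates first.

6.255

Mean Ct: NFKB8 mock-infected 21.535; NFKB8 infected 19.465; HPRT1 mock-infected 17.260; HPRT1 infected 17.835
ΔCt(mock-infected) = 21.535 − 17.260 = 4.275
ΔCt(infected) = 19.465 − 17.835 = 1.630
ΔΔCt = 1.630 − 4.275 = -2.645
Fold change = 2^(−(-2.645)) = 2^2.645 = 6.2550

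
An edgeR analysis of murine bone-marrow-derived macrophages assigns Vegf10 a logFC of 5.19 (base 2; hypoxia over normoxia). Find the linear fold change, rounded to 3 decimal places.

36.504

Fold change = 2^(5.19) = 36.5044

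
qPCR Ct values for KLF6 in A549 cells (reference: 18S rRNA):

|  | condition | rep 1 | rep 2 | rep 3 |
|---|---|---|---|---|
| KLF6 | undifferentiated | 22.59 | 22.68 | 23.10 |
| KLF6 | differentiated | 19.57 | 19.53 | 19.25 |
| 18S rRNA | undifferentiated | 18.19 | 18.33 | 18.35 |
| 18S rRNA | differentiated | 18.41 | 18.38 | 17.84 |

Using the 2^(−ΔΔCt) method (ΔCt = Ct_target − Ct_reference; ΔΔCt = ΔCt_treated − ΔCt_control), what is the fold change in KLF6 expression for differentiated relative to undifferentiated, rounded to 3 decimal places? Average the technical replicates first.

9.580

Mean Ct: KLF6 undifferentiated 22.790; KLF6 differentiated 19.450; 18S rRNA undifferentiated 18.290; 18S rRNA differentiated 18.210
ΔCt(undifferentiated) = 22.790 − 18.290 = 4.500
ΔCt(differentiated) = 19.450 − 18.210 = 1.240
ΔΔCt = 1.240 − 4.500 = -3.260
Fold change = 2^(−(-3.260)) = 2^3.260 = 9.5798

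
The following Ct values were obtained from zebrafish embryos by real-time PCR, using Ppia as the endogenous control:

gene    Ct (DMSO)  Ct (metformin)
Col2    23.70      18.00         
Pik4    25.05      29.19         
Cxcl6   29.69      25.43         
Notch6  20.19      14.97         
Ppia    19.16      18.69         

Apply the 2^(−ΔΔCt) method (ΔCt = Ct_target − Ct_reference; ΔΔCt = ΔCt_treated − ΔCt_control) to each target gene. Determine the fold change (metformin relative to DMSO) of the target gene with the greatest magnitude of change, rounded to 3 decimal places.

Col2: ΔΔCt = (18.00−18.69) − (23.70−19.16) = -0.69 − 4.54 = -5.23; fold change = 2^5.23 = 37.531
Pik4: ΔΔCt = (29.19−18.69) − (25.05−19.16) = 10.50 − 5.89 = 4.61; fold change = 2^-4.61 = 0.041
Cxcl6: ΔΔCt = (25.43−18.69) − (29.69−19.16) = 6.74 − 10.53 = -3.79; fold change = 2^3.79 = 13.833
Notch6: ΔΔCt = (14.97−18.69) − (20.19−19.16) = -3.72 − 1.03 = -4.75; fold change = 2^4.75 = 26.909
Col2 has the largest |ΔΔCt| = 5.23.

37.531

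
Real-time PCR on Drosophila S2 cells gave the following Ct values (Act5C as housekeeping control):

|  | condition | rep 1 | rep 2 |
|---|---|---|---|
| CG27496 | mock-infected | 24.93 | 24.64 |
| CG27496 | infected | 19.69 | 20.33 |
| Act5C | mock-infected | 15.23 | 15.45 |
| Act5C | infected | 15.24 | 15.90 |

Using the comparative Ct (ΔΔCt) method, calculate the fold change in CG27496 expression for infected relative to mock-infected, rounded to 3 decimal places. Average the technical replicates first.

Mean Ct: CG27496 mock-infected 24.785; CG27496 infected 20.010; Act5C mock-infected 15.340; Act5C infected 15.570
ΔCt(mock-infected) = 24.785 − 15.340 = 9.445
ΔCt(infected) = 20.010 − 15.570 = 4.440
ΔΔCt = 4.440 − 9.445 = -5.005
Fold change = 2^(−(-5.005)) = 2^5.005 = 32.1111

32.111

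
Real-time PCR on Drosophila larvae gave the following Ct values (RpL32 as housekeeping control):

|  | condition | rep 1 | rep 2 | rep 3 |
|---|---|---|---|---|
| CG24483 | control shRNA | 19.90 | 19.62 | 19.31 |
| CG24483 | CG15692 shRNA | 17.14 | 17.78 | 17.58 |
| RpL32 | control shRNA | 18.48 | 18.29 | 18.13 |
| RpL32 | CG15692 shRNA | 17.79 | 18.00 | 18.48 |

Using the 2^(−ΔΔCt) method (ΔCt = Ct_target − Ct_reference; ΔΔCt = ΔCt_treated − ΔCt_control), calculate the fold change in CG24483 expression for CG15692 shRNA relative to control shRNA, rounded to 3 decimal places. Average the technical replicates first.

Mean Ct: CG24483 control shRNA 19.610; CG24483 CG15692 shRNA 17.500; RpL32 control shRNA 18.300; RpL32 CG15692 shRNA 18.090
ΔCt(control shRNA) = 19.610 − 18.300 = 1.310
ΔCt(CG15692 shRNA) = 17.500 − 18.090 = -0.590
ΔΔCt = -0.590 − 1.310 = -1.900
Fold change = 2^(−(-1.900)) = 2^1.900 = 3.7321

3.732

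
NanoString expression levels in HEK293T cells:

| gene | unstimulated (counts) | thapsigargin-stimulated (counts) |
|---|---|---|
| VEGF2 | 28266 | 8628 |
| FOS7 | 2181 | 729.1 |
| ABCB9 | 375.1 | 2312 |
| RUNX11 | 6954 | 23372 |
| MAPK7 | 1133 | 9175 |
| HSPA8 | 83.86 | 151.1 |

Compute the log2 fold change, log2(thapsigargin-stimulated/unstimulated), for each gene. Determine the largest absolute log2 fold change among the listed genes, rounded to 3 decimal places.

log2(8628/28266) = -1.712  (VEGF2)
log2(729.1/2181) = -1.581  (FOS7)
log2(2312/375.1) = 2.624  (ABCB9)
log2(23372/6954) = 1.749  (RUNX11)
log2(9175/1133) = 3.018  (MAPK7)
log2(151.1/83.86) = 0.849  (HSPA8)
The largest magnitude belongs to MAPK7.

3.018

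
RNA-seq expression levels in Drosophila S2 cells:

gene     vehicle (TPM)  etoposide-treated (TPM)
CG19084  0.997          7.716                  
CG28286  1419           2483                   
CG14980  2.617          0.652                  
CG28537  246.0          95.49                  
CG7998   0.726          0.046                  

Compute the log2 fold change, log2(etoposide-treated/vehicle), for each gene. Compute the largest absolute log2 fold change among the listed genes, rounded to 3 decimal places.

log2(7.716/0.997) = 2.952  (CG19084)
log2(2483/1419) = 0.807  (CG28286)
log2(0.652/2.617) = -2.005  (CG14980)
log2(95.49/246.0) = -1.365  (CG28537)
log2(0.046/0.726) = -3.980  (CG7998)
The largest magnitude belongs to CG7998.

3.980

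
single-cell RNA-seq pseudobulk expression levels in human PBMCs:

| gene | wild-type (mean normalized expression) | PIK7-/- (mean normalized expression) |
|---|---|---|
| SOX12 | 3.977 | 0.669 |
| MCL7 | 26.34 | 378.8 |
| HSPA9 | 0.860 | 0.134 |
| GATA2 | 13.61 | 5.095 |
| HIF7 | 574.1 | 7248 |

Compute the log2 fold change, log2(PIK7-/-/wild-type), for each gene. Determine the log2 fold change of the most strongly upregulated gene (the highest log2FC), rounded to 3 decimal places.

3.846

log2(0.669/3.977) = -2.572  (SOX12)
log2(378.8/26.34) = 3.846  (MCL7)
log2(0.134/0.860) = -2.682  (HSPA9)
log2(5.095/13.61) = -1.418  (GATA2)
log2(7248/574.1) = 3.658  (HIF7)
MCL7 is most strongly upregulated.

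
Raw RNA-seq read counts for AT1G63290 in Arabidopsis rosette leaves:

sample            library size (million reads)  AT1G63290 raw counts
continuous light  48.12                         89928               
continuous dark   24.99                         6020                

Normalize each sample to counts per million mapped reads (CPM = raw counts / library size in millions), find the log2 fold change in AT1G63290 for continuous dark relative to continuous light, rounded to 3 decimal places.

-2.956

CPM(continuous light) = 89928 / 48.12 = 1868.8279
CPM(continuous dark) = 6020 / 24.99 = 240.8964
Fold change = 240.8964 / 1868.8279 = 0.12890
log2(0.12890) = -2.9556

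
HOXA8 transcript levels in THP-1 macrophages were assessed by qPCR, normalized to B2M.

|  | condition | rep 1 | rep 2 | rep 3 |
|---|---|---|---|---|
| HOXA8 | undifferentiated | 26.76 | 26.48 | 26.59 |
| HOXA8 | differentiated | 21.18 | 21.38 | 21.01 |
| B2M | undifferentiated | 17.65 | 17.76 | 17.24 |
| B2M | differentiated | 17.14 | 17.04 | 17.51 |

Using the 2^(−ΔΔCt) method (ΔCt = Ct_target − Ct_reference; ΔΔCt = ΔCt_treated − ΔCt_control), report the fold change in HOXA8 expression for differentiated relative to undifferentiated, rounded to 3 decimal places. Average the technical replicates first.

34.297

Mean Ct: HOXA8 undifferentiated 26.610; HOXA8 differentiated 21.190; B2M undifferentiated 17.550; B2M differentiated 17.230
ΔCt(undifferentiated) = 26.610 − 17.550 = 9.060
ΔCt(differentiated) = 21.190 − 17.230 = 3.960
ΔΔCt = 3.960 − 9.060 = -5.100
Fold change = 2^(−(-5.100)) = 2^5.100 = 34.2968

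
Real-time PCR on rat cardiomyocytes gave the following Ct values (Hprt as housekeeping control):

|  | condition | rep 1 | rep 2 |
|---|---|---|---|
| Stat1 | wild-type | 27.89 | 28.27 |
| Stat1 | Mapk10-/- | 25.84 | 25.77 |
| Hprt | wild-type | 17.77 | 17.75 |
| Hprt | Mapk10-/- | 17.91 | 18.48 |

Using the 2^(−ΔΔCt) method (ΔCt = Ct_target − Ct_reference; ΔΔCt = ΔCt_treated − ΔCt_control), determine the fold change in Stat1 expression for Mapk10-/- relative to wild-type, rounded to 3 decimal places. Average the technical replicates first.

6.543

Mean Ct: Stat1 wild-type 28.080; Stat1 Mapk10-/- 25.805; Hprt wild-type 17.760; Hprt Mapk10-/- 18.195
ΔCt(wild-type) = 28.080 − 17.760 = 10.320
ΔCt(Mapk10-/-) = 25.805 − 18.195 = 7.610
ΔΔCt = 7.610 − 10.320 = -2.710
Fold change = 2^(−(-2.710)) = 2^2.710 = 6.5432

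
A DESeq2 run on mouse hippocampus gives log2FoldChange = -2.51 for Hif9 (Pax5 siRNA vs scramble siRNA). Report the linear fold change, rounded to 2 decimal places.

Fold change = 2^(-2.51) = 0.176

0.18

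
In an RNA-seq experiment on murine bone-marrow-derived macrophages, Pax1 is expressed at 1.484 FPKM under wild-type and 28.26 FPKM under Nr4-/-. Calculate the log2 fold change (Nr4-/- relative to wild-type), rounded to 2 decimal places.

4.25

Fold change = 28.26 / 1.484 = 19.0431
log2(19.0431) = 4.251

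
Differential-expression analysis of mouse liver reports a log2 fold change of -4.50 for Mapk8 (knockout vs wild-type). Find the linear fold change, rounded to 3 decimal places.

0.044

Fold change = 2^(-4.50) = 0.0442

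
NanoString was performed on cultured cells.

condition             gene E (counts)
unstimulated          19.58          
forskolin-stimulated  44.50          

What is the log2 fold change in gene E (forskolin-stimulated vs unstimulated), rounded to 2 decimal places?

1.18

Fold change = 44.50 / 19.58 = 2.2727
log2(2.2727) = 1.184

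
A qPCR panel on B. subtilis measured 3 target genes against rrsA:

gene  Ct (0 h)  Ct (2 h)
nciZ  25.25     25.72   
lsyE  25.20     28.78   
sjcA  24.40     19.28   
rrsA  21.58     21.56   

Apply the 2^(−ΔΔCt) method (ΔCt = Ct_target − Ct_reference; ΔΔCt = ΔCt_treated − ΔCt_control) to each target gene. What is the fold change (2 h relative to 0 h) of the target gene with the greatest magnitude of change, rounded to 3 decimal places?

34.297

nciZ: ΔΔCt = (25.72−21.56) − (25.25−21.58) = 4.16 − 3.67 = 0.49; fold change = 2^-0.49 = 0.712
lsyE: ΔΔCt = (28.78−21.56) − (25.20−21.58) = 7.22 − 3.62 = 3.60; fold change = 2^-3.60 = 0.082
sjcA: ΔΔCt = (19.28−21.56) − (24.40−21.58) = -2.28 − 2.82 = -5.10; fold change = 2^5.10 = 34.297
sjcA has the largest |ΔΔCt| = 5.10.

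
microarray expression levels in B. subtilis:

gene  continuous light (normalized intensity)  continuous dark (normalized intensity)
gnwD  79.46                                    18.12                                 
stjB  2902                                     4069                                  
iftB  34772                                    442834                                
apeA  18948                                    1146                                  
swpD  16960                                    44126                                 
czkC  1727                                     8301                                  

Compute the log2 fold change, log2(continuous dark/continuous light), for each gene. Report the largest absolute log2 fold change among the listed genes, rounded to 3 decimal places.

4.047

log2(18.12/79.46) = -2.133  (gnwD)
log2(4069/2902) = 0.488  (stjB)
log2(442834/34772) = 3.671  (iftB)
log2(1146/18948) = -4.047  (apeA)
log2(44126/16960) = 1.379  (swpD)
log2(8301/1727) = 2.265  (czkC)
The largest magnitude belongs to apeA.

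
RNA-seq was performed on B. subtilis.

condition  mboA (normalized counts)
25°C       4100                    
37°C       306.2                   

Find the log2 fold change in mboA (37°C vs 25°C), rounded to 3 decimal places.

-3.743

Fold change = 306.2 / 4100 = 0.0747
log2(0.0747) = -3.7431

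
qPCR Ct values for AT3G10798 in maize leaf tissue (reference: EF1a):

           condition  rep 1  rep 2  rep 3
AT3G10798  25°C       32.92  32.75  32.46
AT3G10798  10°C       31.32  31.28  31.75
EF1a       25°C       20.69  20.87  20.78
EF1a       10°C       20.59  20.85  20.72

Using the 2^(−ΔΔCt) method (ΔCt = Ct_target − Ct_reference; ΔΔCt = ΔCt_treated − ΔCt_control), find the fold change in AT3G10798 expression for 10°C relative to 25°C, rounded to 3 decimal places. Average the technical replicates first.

Mean Ct: AT3G10798 25°C 32.710; AT3G10798 10°C 31.450; EF1a 25°C 20.780; EF1a 10°C 20.720
ΔCt(25°C) = 32.710 − 20.780 = 11.930
ΔCt(10°C) = 31.450 − 20.720 = 10.730
ΔΔCt = 10.730 − 11.930 = -1.200
Fold change = 2^(−(-1.200)) = 2^1.200 = 2.2974

2.297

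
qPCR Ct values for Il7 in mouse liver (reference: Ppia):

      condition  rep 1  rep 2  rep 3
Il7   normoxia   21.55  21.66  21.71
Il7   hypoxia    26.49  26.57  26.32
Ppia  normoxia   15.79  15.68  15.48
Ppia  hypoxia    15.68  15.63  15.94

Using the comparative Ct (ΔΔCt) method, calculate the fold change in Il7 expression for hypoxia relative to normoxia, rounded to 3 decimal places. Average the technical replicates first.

0.038

Mean Ct: Il7 normoxia 21.640; Il7 hypoxia 26.460; Ppia normoxia 15.650; Ppia hypoxia 15.750
ΔCt(normoxia) = 21.640 − 15.650 = 5.990
ΔCt(hypoxia) = 26.460 − 15.750 = 10.710
ΔΔCt = 10.710 − 5.990 = 4.720
Fold change = 2^(−4.720) = 0.0379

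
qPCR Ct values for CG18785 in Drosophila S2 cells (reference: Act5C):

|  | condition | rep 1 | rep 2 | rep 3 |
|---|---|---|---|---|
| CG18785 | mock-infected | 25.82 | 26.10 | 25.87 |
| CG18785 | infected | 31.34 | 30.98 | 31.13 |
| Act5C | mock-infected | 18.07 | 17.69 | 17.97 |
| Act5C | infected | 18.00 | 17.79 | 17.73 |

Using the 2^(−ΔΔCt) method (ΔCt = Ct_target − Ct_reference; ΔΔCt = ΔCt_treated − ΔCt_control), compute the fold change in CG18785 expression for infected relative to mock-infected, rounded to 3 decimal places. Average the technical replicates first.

0.026

Mean Ct: CG18785 mock-infected 25.930; CG18785 infected 31.150; Act5C mock-infected 17.910; Act5C infected 17.840
ΔCt(mock-infected) = 25.930 − 17.910 = 8.020
ΔCt(infected) = 31.150 − 17.840 = 13.310
ΔΔCt = 13.310 − 8.020 = 5.290
Fold change = 2^(−5.290) = 0.0256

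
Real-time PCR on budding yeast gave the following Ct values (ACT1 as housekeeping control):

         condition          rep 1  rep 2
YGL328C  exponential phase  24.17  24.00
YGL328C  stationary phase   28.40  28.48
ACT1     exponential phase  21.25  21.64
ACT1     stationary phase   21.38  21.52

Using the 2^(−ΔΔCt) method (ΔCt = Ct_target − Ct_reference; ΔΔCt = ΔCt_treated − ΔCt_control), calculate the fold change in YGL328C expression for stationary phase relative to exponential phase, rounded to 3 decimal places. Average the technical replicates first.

0.049

Mean Ct: YGL328C exponential phase 24.085; YGL328C stationary phase 28.440; ACT1 exponential phase 21.445; ACT1 stationary phase 21.450
ΔCt(exponential phase) = 24.085 − 21.445 = 2.640
ΔCt(stationary phase) = 28.440 − 21.450 = 6.990
ΔΔCt = 6.990 − 2.640 = 4.350
Fold change = 2^(−4.350) = 0.0490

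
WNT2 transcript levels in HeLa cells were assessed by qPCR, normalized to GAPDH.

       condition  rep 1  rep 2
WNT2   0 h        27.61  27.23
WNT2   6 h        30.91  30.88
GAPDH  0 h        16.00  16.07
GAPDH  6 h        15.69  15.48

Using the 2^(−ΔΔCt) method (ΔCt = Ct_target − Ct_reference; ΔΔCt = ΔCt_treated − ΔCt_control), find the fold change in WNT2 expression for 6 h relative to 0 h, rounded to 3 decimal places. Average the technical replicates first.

0.066

Mean Ct: WNT2 0 h 27.420; WNT2 6 h 30.895; GAPDH 0 h 16.035; GAPDH 6 h 15.585
ΔCt(0 h) = 27.420 − 16.035 = 11.385
ΔCt(6 h) = 30.895 − 15.585 = 15.310
ΔΔCt = 15.310 − 11.385 = 3.925
Fold change = 2^(−3.925) = 0.0658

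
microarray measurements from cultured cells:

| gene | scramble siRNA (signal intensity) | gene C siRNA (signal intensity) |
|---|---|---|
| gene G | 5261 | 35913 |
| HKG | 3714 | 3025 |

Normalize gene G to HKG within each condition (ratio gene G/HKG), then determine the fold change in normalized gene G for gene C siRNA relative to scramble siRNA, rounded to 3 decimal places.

gene G/HKG (scramble siRNA) = 5261 / 3714 = 1.4165
gene G/HKG (gene C siRNA) = 35913 / 3025 = 11.872
Fold change = 11.872 / 1.4165 = 8.3811

8.381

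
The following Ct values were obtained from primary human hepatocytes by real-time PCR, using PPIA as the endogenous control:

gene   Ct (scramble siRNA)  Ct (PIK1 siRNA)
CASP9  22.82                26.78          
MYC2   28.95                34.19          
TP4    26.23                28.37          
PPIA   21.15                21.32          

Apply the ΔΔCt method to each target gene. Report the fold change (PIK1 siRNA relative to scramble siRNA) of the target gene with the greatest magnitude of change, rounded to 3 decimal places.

CASP9: ΔΔCt = (26.78−21.32) − (22.82−21.15) = 5.46 − 1.67 = 3.79; fold change = 2^-3.79 = 0.072
MYC2: ΔΔCt = (34.19−21.32) − (28.95−21.15) = 12.87 − 7.80 = 5.07; fold change = 2^-5.07 = 0.030
TP4: ΔΔCt = (28.37−21.32) − (26.23−21.15) = 7.05 − 5.08 = 1.97; fold change = 2^-1.97 = 0.255
MYC2 has the largest |ΔΔCt| = 5.07.

0.030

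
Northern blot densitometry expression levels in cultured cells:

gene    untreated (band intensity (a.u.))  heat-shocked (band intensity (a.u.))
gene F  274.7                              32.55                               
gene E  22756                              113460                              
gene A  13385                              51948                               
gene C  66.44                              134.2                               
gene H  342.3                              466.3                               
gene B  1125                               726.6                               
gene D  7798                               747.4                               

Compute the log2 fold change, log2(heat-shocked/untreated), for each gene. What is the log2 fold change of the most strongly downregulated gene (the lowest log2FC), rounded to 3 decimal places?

log2(32.55/274.7) = -3.077  (gene F)
log2(113460/22756) = 2.318  (gene E)
log2(51948/13385) = 1.956  (gene A)
log2(134.2/66.44) = 1.014  (gene C)
log2(466.3/342.3) = 0.446  (gene H)
log2(726.6/1125) = -0.631  (gene B)
log2(747.4/7798) = -3.383  (gene D)
gene D is most strongly downregulated.

-3.383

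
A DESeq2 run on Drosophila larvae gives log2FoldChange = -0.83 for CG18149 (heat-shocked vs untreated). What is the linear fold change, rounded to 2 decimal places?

Fold change = 2^(-0.83) = 0.563
That is, CG18149 drops to 56.3% of the untreated level.

0.56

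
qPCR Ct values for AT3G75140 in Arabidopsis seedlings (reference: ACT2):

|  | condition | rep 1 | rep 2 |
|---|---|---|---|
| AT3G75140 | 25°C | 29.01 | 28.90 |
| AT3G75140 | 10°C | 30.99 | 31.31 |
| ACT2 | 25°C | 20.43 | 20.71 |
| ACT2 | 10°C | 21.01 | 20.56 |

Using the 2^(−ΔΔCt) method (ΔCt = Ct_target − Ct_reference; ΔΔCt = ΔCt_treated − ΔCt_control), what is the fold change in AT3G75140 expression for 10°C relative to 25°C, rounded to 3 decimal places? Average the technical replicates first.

0.253

Mean Ct: AT3G75140 25°C 28.955; AT3G75140 10°C 31.150; ACT2 25°C 20.570; ACT2 10°C 20.785
ΔCt(25°C) = 28.955 − 20.570 = 8.385
ΔCt(10°C) = 31.150 − 20.785 = 10.365
ΔΔCt = 10.365 − 8.385 = 1.980
Fold change = 2^(−1.980) = 0.2535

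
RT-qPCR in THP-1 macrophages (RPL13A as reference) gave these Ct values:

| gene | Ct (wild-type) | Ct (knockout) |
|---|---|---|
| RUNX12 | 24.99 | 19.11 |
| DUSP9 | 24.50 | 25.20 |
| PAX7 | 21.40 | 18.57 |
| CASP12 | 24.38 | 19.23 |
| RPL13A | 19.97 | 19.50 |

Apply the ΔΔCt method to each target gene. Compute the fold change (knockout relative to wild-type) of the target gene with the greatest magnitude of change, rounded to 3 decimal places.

42.518

RUNX12: ΔΔCt = (19.11−19.50) − (24.99−19.97) = -0.39 − 5.02 = -5.41; fold change = 2^5.41 = 42.518
DUSP9: ΔΔCt = (25.20−19.50) − (24.50−19.97) = 5.70 − 4.53 = 1.17; fold change = 2^-1.17 = 0.444
PAX7: ΔΔCt = (18.57−19.50) − (21.40−19.97) = -0.93 − 1.43 = -2.36; fold change = 2^2.36 = 5.134
CASP12: ΔΔCt = (19.23−19.50) − (24.38−19.97) = -0.27 − 4.41 = -4.68; fold change = 2^4.68 = 25.634
RUNX12 has the largest |ΔΔCt| = 5.41.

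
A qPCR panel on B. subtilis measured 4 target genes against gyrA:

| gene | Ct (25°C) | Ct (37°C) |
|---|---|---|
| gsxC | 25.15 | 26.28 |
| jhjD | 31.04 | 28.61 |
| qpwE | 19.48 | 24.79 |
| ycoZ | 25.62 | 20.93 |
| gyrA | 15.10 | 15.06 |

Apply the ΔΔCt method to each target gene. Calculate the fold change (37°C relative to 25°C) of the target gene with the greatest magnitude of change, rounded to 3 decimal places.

0.025

gsxC: ΔΔCt = (26.28−15.06) − (25.15−15.10) = 11.22 − 10.05 = 1.17; fold change = 2^-1.17 = 0.444
jhjD: ΔΔCt = (28.61−15.06) − (31.04−15.10) = 13.55 − 15.94 = -2.39; fold change = 2^2.39 = 5.242
qpwE: ΔΔCt = (24.79−15.06) − (19.48−15.10) = 9.73 − 4.38 = 5.35; fold change = 2^-5.35 = 0.025
ycoZ: ΔΔCt = (20.93−15.06) − (25.62−15.10) = 5.87 − 10.52 = -4.65; fold change = 2^4.65 = 25.107
qpwE has the largest |ΔΔCt| = 5.35.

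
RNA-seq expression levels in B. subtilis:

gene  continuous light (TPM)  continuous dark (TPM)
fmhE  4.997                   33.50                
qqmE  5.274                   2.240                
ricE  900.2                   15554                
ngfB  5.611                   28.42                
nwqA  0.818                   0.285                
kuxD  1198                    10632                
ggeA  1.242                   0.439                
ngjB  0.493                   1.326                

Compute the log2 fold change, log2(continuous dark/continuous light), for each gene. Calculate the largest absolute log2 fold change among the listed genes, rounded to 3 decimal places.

4.111

log2(33.50/4.997) = 2.745  (fmhE)
log2(2.240/5.274) = -1.235  (qqmE)
log2(15554/900.2) = 4.111  (ricE)
log2(28.42/5.611) = 2.341  (ngfB)
log2(0.285/0.818) = -1.521  (nwqA)
log2(10632/1198) = 3.150  (kuxD)
log2(0.439/1.242) = -1.500  (ggeA)
log2(1.326/0.493) = 1.427  (ngjB)
The largest magnitude belongs to ricE.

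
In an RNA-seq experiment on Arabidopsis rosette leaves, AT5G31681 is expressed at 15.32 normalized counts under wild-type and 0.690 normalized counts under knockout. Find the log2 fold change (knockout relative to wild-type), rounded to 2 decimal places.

Fold change = 0.690 / 15.32 = 0.0450
log2(0.0450) = -4.473

-4.47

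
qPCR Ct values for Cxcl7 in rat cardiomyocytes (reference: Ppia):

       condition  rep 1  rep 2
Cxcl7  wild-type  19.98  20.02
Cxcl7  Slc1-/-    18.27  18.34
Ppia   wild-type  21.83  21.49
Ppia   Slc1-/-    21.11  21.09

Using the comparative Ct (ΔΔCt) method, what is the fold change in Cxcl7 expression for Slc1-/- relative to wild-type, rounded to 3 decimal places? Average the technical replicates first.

2.196

Mean Ct: Cxcl7 wild-type 20.000; Cxcl7 Slc1-/- 18.305; Ppia wild-type 21.660; Ppia Slc1-/- 21.100
ΔCt(wild-type) = 20.000 − 21.660 = -1.660
ΔCt(Slc1-/-) = 18.305 − 21.100 = -2.795
ΔΔCt = -2.795 − (-1.660) = -1.135
Fold change = 2^(−(-1.135)) = 2^1.135 = 2.1962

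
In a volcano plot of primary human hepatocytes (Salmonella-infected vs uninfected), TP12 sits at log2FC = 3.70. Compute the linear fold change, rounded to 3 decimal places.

12.996

Fold change = 2^(3.70) = 12.9960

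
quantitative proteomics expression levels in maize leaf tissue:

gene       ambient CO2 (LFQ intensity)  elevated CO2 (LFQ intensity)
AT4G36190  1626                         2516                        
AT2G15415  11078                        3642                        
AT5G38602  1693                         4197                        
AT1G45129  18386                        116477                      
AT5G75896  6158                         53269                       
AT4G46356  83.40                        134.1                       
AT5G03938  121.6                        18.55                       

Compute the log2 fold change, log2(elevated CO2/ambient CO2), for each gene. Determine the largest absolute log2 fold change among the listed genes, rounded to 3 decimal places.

3.113

log2(2516/1626) = 0.630  (AT4G36190)
log2(3642/11078) = -1.605  (AT2G15415)
log2(4197/1693) = 1.310  (AT5G38602)
log2(116477/18386) = 2.663  (AT1G45129)
log2(53269/6158) = 3.113  (AT5G75896)
log2(134.1/83.40) = 0.685  (AT4G46356)
log2(18.55/121.6) = -2.713  (AT5G03938)
The largest magnitude belongs to AT5G75896.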